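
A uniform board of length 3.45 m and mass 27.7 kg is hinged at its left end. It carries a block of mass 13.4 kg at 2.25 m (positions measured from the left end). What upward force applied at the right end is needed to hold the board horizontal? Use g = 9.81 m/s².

Choose the left end as the axis so the unknown pivot reaction has zero arm there.
Beam weight: 27.7 × 9.81 = 271.7 N down at 1.725 m → arm 1.725 m, τ = 271.7 × 1.725 = 468.7 N·m clockwise.
Block: 13.4 × 9.81 = 131.5 N down at 2.25 m → arm 2.25 m, τ = 131.5 × 2.25 = 295.9 N·m clockwise.
Net moment of the loads = 764.6 N·m clockwise.
The upward force F acts at the right end, arm 3.45 m, giving F × 3.45 counterclockwise.
Setting net torque to zero: F × 3.45 = 764.6 → F = 764.6 / 3.45 = 222 N.

F ≈ 222 N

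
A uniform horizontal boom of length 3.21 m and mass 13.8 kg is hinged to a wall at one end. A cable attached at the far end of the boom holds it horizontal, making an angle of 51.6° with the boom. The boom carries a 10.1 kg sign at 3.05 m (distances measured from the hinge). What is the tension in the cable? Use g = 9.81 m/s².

About the hinge:
Beam weight: 13.8 × 9.81 = 135.4 N down at 1.605 m → arm 1.605 m, τ = 135.4 × 1.605 = 217.3 N·m clockwise.
Sign: 10.1 × 9.81 = 99.08 N down at 3.05 m → arm 3.05 m, τ = 99.08 × 3.05 = 302.2 N·m clockwise.
Total clockwise load moment = 519.5 N·m.
The cable tension T acts at 3.21 m; only its component perpendicular to the boom, T sinθ, produces torque. sin 51.6° = 0.7837.
Setting net torque to zero: T × 3.21 × 0.7837 = 519.5 → T = 519.5 / 2.516 = 206 N.

T ≈ 206 N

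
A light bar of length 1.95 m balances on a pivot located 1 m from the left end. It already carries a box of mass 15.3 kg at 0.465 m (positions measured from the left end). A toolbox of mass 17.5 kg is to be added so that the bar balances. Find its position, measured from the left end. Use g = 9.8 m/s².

x ≈ 1.47 m from the left end

About the pivot (at 1 m from the left end):
Box: 15.3 × 9.8 = 149.9 N down at 0.465 m → arm 0.535 m, τ = 149.9 × 0.535 = 80.2 N·m counterclockwise.
Net moment of existing loads = 80.2 N·m counterclockwise.
The toolbox weighs 17.5 × 9.8 = 171.5 N and must supply an equal clockwise moment, so its lever arm about the pivot is 80.2 / 171.5 = 0.468 m.
That puts it at 1 + 0.468 = 1.47 m from the left end.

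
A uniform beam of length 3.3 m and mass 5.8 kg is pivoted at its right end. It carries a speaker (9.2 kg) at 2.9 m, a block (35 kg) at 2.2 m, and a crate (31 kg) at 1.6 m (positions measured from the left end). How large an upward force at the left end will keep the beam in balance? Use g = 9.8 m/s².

F ≈ 310 N

Taking torques about the right end:
Beam weight: 5.8 × 9.8 = 56.84 N down at 1.65 m → arm 1.65 m, τ = 56.84 × 1.65 = 93.79 N·m counterclockwise.
Speaker: 9.2 × 9.8 = 90.16 N down at 2.9 m → arm 0.4 m, τ = 90.16 × 0.4 = 36.06 N·m counterclockwise.
Block: 35 × 9.8 = 343 N down at 2.2 m → arm 1.1 m, τ = 343 × 1.1 = 377.3 N·m counterclockwise.
Crate: 31 × 9.8 = 303.8 N down at 1.6 m → arm 1.7 m, τ = 303.8 × 1.7 = 516.5 N·m counterclockwise.
Net moment of the loads = 1024 N·m counterclockwise.
The upward force F acts at the left end, arm 3.3 m, giving F × 3.3 clockwise.
For rotational equilibrium, F × 3.3 = 1024, so F = 1024 / 3.3 = 310 N.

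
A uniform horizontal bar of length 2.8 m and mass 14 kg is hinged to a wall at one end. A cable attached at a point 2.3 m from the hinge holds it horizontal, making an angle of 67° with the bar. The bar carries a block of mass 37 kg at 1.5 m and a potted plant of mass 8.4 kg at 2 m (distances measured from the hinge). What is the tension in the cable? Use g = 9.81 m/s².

T ≈ 426 N

Sum moments about the hinge (the unknown hinge reaction has zero arm there).
Beam weight: 14 × 9.81 = 137.3 N down at 1.4 m → arm 1.4 m, τ = 137.3 × 1.4 = 192.2 N·m clockwise.
Block: 37 × 9.81 = 363 N down at 1.5 m → arm 1.5 m, τ = 363 × 1.5 = 544.5 N·m clockwise.
Potted plant: 8.4 × 9.81 = 82.4 N down at 2 m → arm 2 m, τ = 82.4 × 2 = 164.8 N·m clockwise.
Total clockwise load moment = 901.5 N·m.
The cable tension T acts at 2.3 m; only its component perpendicular to the bar, T sinθ, produces torque. sin 67° = 0.9205.
Στ = 0 ⇒ T × 2.3 × 0.9205 = 901.5 ⇒ T = 901.5 / 2.117 = 426 N.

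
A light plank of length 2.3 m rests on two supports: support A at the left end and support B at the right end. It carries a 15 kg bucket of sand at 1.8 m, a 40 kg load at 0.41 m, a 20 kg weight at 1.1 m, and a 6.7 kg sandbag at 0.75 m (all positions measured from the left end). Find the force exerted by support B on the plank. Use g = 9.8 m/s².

R_B ≈ 300 N

Taking torques about support A:
Bucket of sand: 15 × 9.8 = 147 N down at 1.8 m → arm 1.8 m, τ = 147 × 1.8 = 264.6 N·m clockwise.
Load: 40 × 9.8 = 392 N down at 0.41 m → arm 0.41 m, τ = 392 × 0.41 = 160.7 N·m clockwise.
Weight: 20 × 9.8 = 196 N down at 1.1 m → arm 1.1 m, τ = 196 × 1.1 = 215.6 N·m clockwise.
Sandbag: 6.7 × 9.8 = 65.66 N down at 0.75 m → arm 0.75 m, τ = 65.66 × 0.75 = 49.24 N·m clockwise.
Net load moment about support A = 690.1 N·m clockwise.
Reaction R at support B is upward at 2.3 m, arm 2.3 m → moment R × 2.3 counterclockwise.
Setting net torque to zero: R × 2.3 = 690.1 → R = 300 N.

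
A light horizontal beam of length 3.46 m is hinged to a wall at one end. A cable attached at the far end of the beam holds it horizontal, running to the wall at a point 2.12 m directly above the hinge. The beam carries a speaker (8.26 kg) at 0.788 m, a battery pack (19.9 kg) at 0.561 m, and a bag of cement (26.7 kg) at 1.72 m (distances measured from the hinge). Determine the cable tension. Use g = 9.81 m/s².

T ≈ 345 N

About the hinge:
Speaker: 8.26 × 9.81 = 81.03 N down at 0.788 m → arm 0.788 m, τ = 81.03 × 0.788 = 63.85 N·m clockwise.
Battery pack: 19.9 × 9.81 = 195.2 N down at 0.561 m → arm 0.561 m, τ = 195.2 × 0.561 = 109.5 N·m clockwise.
Bag of cement: 26.7 × 9.81 = 261.9 N down at 1.72 m → arm 1.72 m, τ = 261.9 × 1.72 = 450.5 N·m clockwise.
Total clockwise load moment = 623.9 N·m.
The cable tension T acts at 3.46 m; only its component perpendicular to the beam, T sinθ, produces torque. sinθ = h/√(h²+d²) = 2.12/√(2.12²+3.46²) = 0.5224.
Setting net torque to zero: T × 3.46 × 0.5224 = 623.9 → T = 623.9 / 1.808 = 345 N.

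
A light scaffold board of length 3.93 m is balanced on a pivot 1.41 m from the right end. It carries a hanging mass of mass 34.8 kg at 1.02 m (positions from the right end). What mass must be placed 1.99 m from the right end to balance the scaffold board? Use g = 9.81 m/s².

m ≈ 23.4 kg

Taking torques about the pivot (at 1.41 m from the right end):
Hanging mass: 34.8 × 9.81 = 341.4 N down at 1.02 m → arm 0.39 m, τ = 341.4 × 0.39 = 133.1 N·m clockwise.
Net moment of known loads = 133.1 N·m clockwise.
An unknown mass m at 1.99 m has arm 0.58 m; its moment is m·g·0.58 counterclockwise.
Στ = 0 ⇒ m × 9.81 × 0.58 = 133.1 ⇒ m = 133.1 / (9.81 × 0.58) = 23.4 kg.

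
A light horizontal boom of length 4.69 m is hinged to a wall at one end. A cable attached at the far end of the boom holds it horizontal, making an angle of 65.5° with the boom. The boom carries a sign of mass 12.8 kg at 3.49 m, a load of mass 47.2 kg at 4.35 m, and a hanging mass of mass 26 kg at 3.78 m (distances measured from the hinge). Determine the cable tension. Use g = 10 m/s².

T ≈ 816 N

Sum moments about the hinge (the unknown hinge reaction has zero arm there).
Sign: 12.8 × 10 = 128 N down at 3.49 m → arm 3.49 m, τ = 128 × 3.49 = 446.7 N·m clockwise.
Load: 47.2 × 10 = 472 N down at 4.35 m → arm 4.35 m, τ = 472 × 4.35 = 2053 N·m clockwise.
Hanging mass: 26 × 10 = 260 N down at 3.78 m → arm 3.78 m, τ = 260 × 3.78 = 982.8 N·m clockwise.
Total clockwise load moment = 3482 N·m.
The cable tension T acts at 4.69 m; only its component perpendicular to the boom, T sinθ, produces torque. sin 65.5° = 0.91.
Balancing moments: T × 4.69 × 0.91 = 3482, giving T = 3482 / 4.268 = 816 N.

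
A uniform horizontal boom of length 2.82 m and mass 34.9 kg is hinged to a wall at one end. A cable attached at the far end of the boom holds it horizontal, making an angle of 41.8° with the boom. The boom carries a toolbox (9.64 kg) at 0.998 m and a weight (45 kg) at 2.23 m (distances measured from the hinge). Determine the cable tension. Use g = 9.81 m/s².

T ≈ 831 N

Sum moments about the hinge (the unknown hinge reaction has zero arm there).
Beam weight: 34.9 × 9.81 = 342.4 N down at 1.41 m → arm 1.41 m, τ = 342.4 × 1.41 = 482.8 N·m clockwise.
Toolbox: 9.64 × 9.81 = 94.57 N down at 0.998 m → arm 0.998 m, τ = 94.57 × 0.998 = 94.38 N·m clockwise.
Weight: 45 × 9.81 = 441.5 N down at 2.23 m → arm 2.23 m, τ = 441.5 × 2.23 = 984.5 N·m clockwise.
Total clockwise load moment = 1562 N·m.
The cable tension T acts at 2.82 m; only its component perpendicular to the boom, T sinθ, produces torque. sin 41.8° = 0.6665.
Balancing moments: T × 2.82 × 0.6665 = 1562, giving T = 1562 / 1.88 = 831 N.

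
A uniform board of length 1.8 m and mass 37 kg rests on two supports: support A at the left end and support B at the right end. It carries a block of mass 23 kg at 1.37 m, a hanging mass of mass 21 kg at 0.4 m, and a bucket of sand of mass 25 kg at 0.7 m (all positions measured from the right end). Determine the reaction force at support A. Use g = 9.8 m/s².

R_A ≈ 494 N

Choose support B as the axis so its reaction then has zero moment arm.
Beam weight: 37 × 9.8 = 362.6 N down at 0.9 m → arm 0.9 m, τ = 362.6 × 0.9 = 326.3 N·m counterclockwise.
Block: 23 × 9.8 = 225.4 N down at 1.37 m → arm 1.37 m, τ = 225.4 × 1.37 = 308.8 N·m counterclockwise.
Hanging mass: 21 × 9.8 = 205.8 N down at 0.4 m → arm 0.4 m, τ = 205.8 × 0.4 = 82.32 N·m counterclockwise.
Bucket of sand: 25 × 9.8 = 245 N down at 0.7 m → arm 0.7 m, τ = 245 × 0.7 = 171.5 N·m counterclockwise.
Net load moment about support B = 888.9 N·m counterclockwise.
Reaction R at support A is upward at 1.8 m, arm 1.8 m → moment R × 1.8 clockwise.
Balancing moments: R × 1.8 = 888.9, giving R = 494 N.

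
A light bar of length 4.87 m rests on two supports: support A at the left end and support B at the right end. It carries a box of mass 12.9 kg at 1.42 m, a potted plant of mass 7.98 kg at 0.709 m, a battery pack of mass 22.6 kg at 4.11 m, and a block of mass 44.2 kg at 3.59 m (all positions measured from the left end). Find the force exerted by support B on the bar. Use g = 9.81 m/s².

R_B ≈ 555 N

Sum moments about support A (its reaction then has zero moment arm).
Box: 12.9 × 9.81 = 126.5 N down at 1.42 m → arm 1.42 m, τ = 126.5 × 1.42 = 179.6 N·m clockwise.
Potted plant: 7.98 × 9.81 = 78.28 N down at 0.709 m → arm 0.709 m, τ = 78.28 × 0.709 = 55.5 N·m clockwise.
Battery pack: 22.6 × 9.81 = 221.7 N down at 4.11 m → arm 4.11 m, τ = 221.7 × 4.11 = 911.2 N·m clockwise.
Block: 44.2 × 9.81 = 433.6 N down at 3.59 m → arm 3.59 m, τ = 433.6 × 3.59 = 1557 N·m clockwise.
Net load moment about support A = 2703 N·m clockwise.
Reaction R at support B is upward at 4.87 m, arm 4.87 m → moment R × 4.87 counterclockwise.
For rotational equilibrium, R × 4.87 = 2703, so R = 555 N.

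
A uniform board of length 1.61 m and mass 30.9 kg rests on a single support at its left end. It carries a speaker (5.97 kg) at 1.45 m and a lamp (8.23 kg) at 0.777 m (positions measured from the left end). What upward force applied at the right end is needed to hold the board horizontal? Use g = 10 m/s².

Choose the left end as the axis so the unknown pivot reaction has zero arm there.
Beam weight: 30.9 × 10 = 309 N down at 0.805 m → arm 0.805 m, τ = 309 × 0.805 = 248.7 N·m clockwise.
Speaker: 5.97 × 10 = 59.7 N down at 1.45 m → arm 1.45 m, τ = 59.7 × 1.45 = 86.56 N·m clockwise.
Lamp: 8.23 × 10 = 82.3 N down at 0.777 m → arm 0.777 m, τ = 82.3 × 0.777 = 63.95 N·m clockwise.
Net moment of the loads = 399.2 N·m clockwise.
The upward force F acts at the right end, arm 1.61 m, giving F × 1.61 counterclockwise.
Setting net torque to zero: F × 1.61 = 399.2 → F = 399.2 / 1.61 = 248 N.

F ≈ 248 N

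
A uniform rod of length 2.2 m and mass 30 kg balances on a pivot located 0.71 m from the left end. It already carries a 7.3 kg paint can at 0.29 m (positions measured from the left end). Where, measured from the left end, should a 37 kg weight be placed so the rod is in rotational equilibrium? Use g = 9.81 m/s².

x ≈ 0.477 m from the left end

Choose the pivot (at 0.71 m from the left end) as the axis so the support reaction has zero arm there.
Beam weight: 30 × 9.81 = 294.3 N down at 1.1 m → arm 0.39 m, τ = 294.3 × 0.39 = 114.8 N·m clockwise.
Paint can: 7.3 × 9.81 = 71.61 N down at 0.29 m → arm 0.42 m, τ = 71.61 × 0.42 = 30.08 N·m counterclockwise.
Net moment of existing loads = 84.72 N·m clockwise.
The weight weighs 37 × 9.81 = 363 N and must supply an equal counterclockwise moment, so its lever arm about the pivot is 84.72 / 363 = 0.233 m.
That puts it at 0.71 − 0.233 = 0.477 m from the left end.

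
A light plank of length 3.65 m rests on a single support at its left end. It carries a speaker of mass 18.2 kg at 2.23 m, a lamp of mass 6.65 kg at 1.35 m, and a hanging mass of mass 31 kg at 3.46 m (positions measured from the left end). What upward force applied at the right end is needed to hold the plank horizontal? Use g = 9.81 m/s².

F ≈ 421 N

About the left end:
Speaker: 18.2 × 9.81 = 178.5 N down at 2.23 m → arm 2.23 m, τ = 178.5 × 2.23 = 398.1 N·m clockwise.
Lamp: 6.65 × 9.81 = 65.24 N down at 1.35 m → arm 1.35 m, τ = 65.24 × 1.35 = 88.07 N·m clockwise.
Hanging mass: 31 × 9.81 = 304.1 N down at 3.46 m → arm 3.46 m, τ = 304.1 × 3.46 = 1052 N·m clockwise.
Net moment of the loads = 1538 N·m clockwise.
The upward force F acts at the right end, arm 3.65 m, giving F × 3.65 counterclockwise.
Στ = 0 ⇒ F × 3.65 = 1538 ⇒ F = 1538 / 3.65 = 421 N.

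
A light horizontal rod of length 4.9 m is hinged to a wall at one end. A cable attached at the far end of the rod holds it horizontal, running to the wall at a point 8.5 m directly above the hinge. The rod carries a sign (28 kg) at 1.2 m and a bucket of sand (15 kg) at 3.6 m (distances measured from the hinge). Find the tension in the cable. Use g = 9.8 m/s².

T ≈ 202 N

Taking torques about the hinge:
Sign: 28 × 9.8 = 274.4 N down at 1.2 m → arm 1.2 m, τ = 274.4 × 1.2 = 329.3 N·m clockwise.
Bucket of sand: 15 × 9.8 = 147 N down at 3.6 m → arm 3.6 m, τ = 147 × 3.6 = 529.2 N·m clockwise.
Total clockwise load moment = 858.5 N·m.
The cable tension T acts at 4.9 m; only its component perpendicular to the rod, T sinθ, produces torque. sinθ = h/√(h²+d²) = 8.5/√(8.5²+4.9²) = 0.8664.
Setting net torque to zero: T × 4.9 × 0.8664 = 858.5 → T = 858.5 / 4.245 = 202 N.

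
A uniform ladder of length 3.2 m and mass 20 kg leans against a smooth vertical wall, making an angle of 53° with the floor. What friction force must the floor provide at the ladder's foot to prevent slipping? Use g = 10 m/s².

f ≈ 75.4 N

Sum moments about the foot of the ladder (the floor normal and friction both act there and drop out).
Ladder weight 20×10 = 200 N acts at 1.6 m along the ladder; its horizontal arm is 1.6·cos53° = 0.9629 m → τ = 192.6 N·m clockwise.
Wall normal N acts horizontally at the top; its moment arm is the height L sinθ = 3.2·sin53° = 2.556 m, counterclockwise.
Balancing moments: N × 2.556 = 192.6, giving N = 75.4 N.
ΣFx = 0: friction at the foot balances the wall's push, so f = N_wall = 75.4 N.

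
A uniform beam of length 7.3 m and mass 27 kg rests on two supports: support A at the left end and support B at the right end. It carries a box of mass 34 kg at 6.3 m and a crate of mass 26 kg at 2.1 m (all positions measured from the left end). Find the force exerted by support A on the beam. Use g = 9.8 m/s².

R_A ≈ 359 N

Sum moments about support B (its reaction then has zero moment arm).
Beam weight: 27 × 9.8 = 264.6 N down at 3.65 m → arm 3.65 m, τ = 264.6 × 3.65 = 965.8 N·m counterclockwise.
Box: 34 × 9.8 = 333.2 N down at 6.3 m → arm 1 m, τ = 333.2 × 1 = 333.2 N·m counterclockwise.
Crate: 26 × 9.8 = 254.8 N down at 2.1 m → arm 5.2 m, τ = 254.8 × 5.2 = 1325 N·m counterclockwise.
Net load moment about support B = 2624 N·m counterclockwise.
Reaction R at support A is upward at 0 m, arm 7.3 m → moment R × 7.3 clockwise.
Setting net torque to zero: R × 7.3 = 2624 → R = 359 N.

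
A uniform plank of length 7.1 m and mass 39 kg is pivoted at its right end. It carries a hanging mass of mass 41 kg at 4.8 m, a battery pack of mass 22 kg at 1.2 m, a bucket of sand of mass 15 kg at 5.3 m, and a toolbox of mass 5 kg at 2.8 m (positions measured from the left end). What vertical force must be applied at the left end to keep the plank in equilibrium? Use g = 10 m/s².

Sum moments about the right end (the unknown pivot reaction has zero arm there).
Beam weight: 39 × 10 = 390 N down at 3.55 m → arm 3.55 m, τ = 390 × 3.55 = 1384 N·m counterclockwise.
Hanging mass: 41 × 10 = 410 N down at 4.8 m → arm 2.3 m, τ = 410 × 2.3 = 943 N·m counterclockwise.
Battery pack: 22 × 10 = 220 N down at 1.2 m → arm 5.9 m, τ = 220 × 5.9 = 1298 N·m counterclockwise.
Bucket of sand: 15 × 10 = 150 N down at 5.3 m → arm 1.8 m, τ = 150 × 1.8 = 270 N·m counterclockwise.
Toolbox: 5 × 10 = 50 N down at 2.8 m → arm 4.3 m, τ = 50 × 4.3 = 215 N·m counterclockwise.
Net moment of the loads = 4110 N·m counterclockwise.
The upward force F acts at the left end, arm 7.1 m, giving F × 7.1 clockwise.
For rotational equilibrium, F × 7.1 = 4110, so F = 4110 / 7.1 = 579 N.

F ≈ 579 N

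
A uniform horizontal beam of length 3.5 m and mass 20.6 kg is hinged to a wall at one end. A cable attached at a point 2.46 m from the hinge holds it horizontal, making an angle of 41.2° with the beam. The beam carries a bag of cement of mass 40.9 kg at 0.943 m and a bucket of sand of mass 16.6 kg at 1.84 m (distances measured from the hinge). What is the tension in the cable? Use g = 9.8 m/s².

About the hinge:
Beam weight: 20.6 × 9.8 = 201.9 N down at 1.75 m → arm 1.75 m, τ = 201.9 × 1.75 = 353.3 N·m clockwise.
Bag of cement: 40.9 × 9.8 = 400.8 N down at 0.943 m → arm 0.943 m, τ = 400.8 × 0.943 = 378 N·m clockwise.
Bucket of sand: 16.6 × 9.8 = 162.7 N down at 1.84 m → arm 1.84 m, τ = 162.7 × 1.84 = 299.4 N·m clockwise.
Total clockwise load moment = 1031 N·m.
The cable tension T acts at 2.46 m; only its component perpendicular to the beam, T sinθ, produces torque. sin 41.2° = 0.6587.
For rotational equilibrium, T × 2.46 × 0.6587 = 1031, so T = 1031 / 1.62 = 636 N.

T ≈ 636 N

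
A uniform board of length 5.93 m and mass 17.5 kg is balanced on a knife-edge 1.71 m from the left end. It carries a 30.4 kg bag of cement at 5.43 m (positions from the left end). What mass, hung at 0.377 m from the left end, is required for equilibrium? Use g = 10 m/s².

Choose the knife-edge (at 1.71 m from the left end) as the axis so the support reaction has zero arm there.
Beam weight: 17.5 × 10 = 175 N down at 2.965 m → arm 1.255 m, τ = 175 × 1.255 = 219.6 N·m clockwise.
Bag of cement: 30.4 × 10 = 304 N down at 5.43 m → arm 3.72 m, τ = 304 × 3.72 = 1131 N·m clockwise.
Net moment of known loads = 1351 N·m clockwise.
An unknown mass m at 0.377 m has arm 1.333 m; its moment is m·g·1.333 counterclockwise.
Στ = 0 ⇒ m × 10 × 1.333 = 1351 ⇒ m = 1351 / (10 × 1.333) = 101 kg.

m ≈ 101 kg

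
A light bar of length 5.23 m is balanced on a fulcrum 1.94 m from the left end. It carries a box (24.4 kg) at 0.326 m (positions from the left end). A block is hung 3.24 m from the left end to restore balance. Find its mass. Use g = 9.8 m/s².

Choose the fulcrum (at 1.94 m from the left end) as the axis so the support reaction has zero arm there.
Box: 24.4 × 9.8 = 239.1 N down at 0.326 m → arm 1.614 m, τ = 239.1 × 1.614 = 385.9 N·m counterclockwise.
Net moment of known loads = 385.9 N·m counterclockwise.
An unknown mass m at 3.24 m has arm 1.3 m; its moment is m·g·1.3 clockwise.
For rotational equilibrium, m × 9.8 × 1.3 = 385.9, so m = 385.9 / (9.8 × 1.3) = 30.3 kg.

m ≈ 30.3 kg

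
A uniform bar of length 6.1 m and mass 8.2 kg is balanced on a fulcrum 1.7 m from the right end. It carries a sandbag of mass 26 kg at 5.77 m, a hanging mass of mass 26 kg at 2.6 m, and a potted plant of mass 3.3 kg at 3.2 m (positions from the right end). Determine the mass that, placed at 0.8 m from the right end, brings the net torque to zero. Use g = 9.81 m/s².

Taking torques about the fulcrum (at 1.7 m from the right end):
Beam weight: 8.2 × 9.81 = 80.44 N down at 3.05 m → arm 1.35 m, τ = 80.44 × 1.35 = 108.6 N·m counterclockwise.
Sandbag: 26 × 9.81 = 255.1 N down at 5.77 m → arm 4.07 m, τ = 255.1 × 4.07 = 1038 N·m counterclockwise.
Hanging mass: 26 × 9.81 = 255.1 N down at 2.6 m → arm 0.9 m, τ = 255.1 × 0.9 = 229.6 N·m counterclockwise.
Potted plant: 3.3 × 9.81 = 32.37 N down at 3.2 m → arm 1.5 m, τ = 32.37 × 1.5 = 48.55 N·m counterclockwise.
Net moment of known loads = 1425 N·m counterclockwise.
An unknown mass m at 0.8 m has arm 0.9 m; its moment is m·g·0.9 clockwise.
Setting net torque to zero: m × 9.81 × 0.9 = 1425 → m = 1425 / (9.81 × 0.9) = 161 kg.

m ≈ 161 kg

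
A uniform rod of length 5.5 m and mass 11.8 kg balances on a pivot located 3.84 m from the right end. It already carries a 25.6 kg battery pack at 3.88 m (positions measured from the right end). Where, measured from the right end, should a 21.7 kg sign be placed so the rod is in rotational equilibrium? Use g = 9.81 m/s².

Choose the pivot (at 3.84 m from the right end) as the axis so the support reaction has zero arm there.
Beam weight: 11.8 × 9.81 = 115.8 N down at 2.75 m → arm 1.09 m, τ = 115.8 × 1.09 = 126.2 N·m clockwise.
Battery pack: 25.6 × 9.81 = 251.1 N down at 3.88 m → arm 0.04 m, τ = 251.1 × 0.04 = 10.04 N·m counterclockwise.
Net moment of existing loads = 116.2 N·m clockwise.
The sign weighs 21.7 × 9.81 = 212.9 N and must supply an equal counterclockwise moment, so its lever arm about the pivot is 116.2 / 212.9 = 0.546 m.
That puts it at 3.84 + 0.546 = 4.39 m from the right end.

x ≈ 4.39 m from the right end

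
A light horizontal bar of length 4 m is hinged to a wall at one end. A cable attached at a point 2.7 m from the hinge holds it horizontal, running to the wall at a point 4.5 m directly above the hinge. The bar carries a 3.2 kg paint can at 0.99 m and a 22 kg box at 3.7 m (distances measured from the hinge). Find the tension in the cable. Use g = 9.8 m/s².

Choose the hinge as the axis so the unknown hinge reaction has zero arm there.
Paint can: 3.2 × 9.8 = 31.36 N down at 0.99 m → arm 0.99 m, τ = 31.36 × 0.99 = 31.05 N·m clockwise.
Box: 22 × 9.8 = 215.6 N down at 3.7 m → arm 3.7 m, τ = 215.6 × 3.7 = 797.7 N·m clockwise.
Total clockwise load moment = 828.8 N·m.
The cable tension T acts at 2.7 m; only its component perpendicular to the bar, T sinθ, produces torque. sinθ = h/√(h²+d²) = 4.5/√(4.5²+2.7²) = 0.8575.
For rotational equilibrium, T × 2.7 × 0.8575 = 828.8, so T = 828.8 / 2.315 = 358 N.

T ≈ 358 N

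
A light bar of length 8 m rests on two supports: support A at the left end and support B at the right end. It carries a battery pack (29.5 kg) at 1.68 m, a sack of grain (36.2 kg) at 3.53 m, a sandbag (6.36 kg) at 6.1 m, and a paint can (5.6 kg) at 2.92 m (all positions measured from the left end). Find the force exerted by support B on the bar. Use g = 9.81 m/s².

R_B ≈ 285 N

Choose support A as the axis so its reaction then has zero moment arm.
Battery pack: 29.5 × 9.81 = 289.4 N down at 1.68 m → arm 1.68 m, τ = 289.4 × 1.68 = 486.2 N·m clockwise.
Sack of grain: 36.2 × 9.81 = 355.1 N down at 3.53 m → arm 3.53 m, τ = 355.1 × 3.53 = 1254 N·m clockwise.
Sandbag: 6.36 × 9.81 = 62.39 N down at 6.1 m → arm 6.1 m, τ = 62.39 × 6.1 = 380.6 N·m clockwise.
Paint can: 5.6 × 9.81 = 54.94 N down at 2.92 m → arm 2.92 m, τ = 54.94 × 2.92 = 160.4 N·m clockwise.
Net load moment about support A = 2281 N·m clockwise.
Reaction R at support B is upward at 8 m, arm 8 m → moment R × 8 counterclockwise.
Setting net torque to zero: R × 8 = 2281 → R = 285 N.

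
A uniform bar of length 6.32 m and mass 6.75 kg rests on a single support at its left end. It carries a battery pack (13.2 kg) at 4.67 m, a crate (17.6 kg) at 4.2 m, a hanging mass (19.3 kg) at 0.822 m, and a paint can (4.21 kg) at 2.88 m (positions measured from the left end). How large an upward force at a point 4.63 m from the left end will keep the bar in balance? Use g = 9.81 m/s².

F ≈ 392 N

Sum moments about the left end (the unknown pivot reaction has zero arm there).
Beam weight: 6.75 × 9.81 = 66.22 N down at 3.16 m → arm 3.16 m, τ = 66.22 × 3.16 = 209.3 N·m clockwise.
Battery pack: 13.2 × 9.81 = 129.5 N down at 4.67 m → arm 4.67 m, τ = 129.5 × 4.67 = 604.8 N·m clockwise.
Crate: 17.6 × 9.81 = 172.7 N down at 4.2 m → arm 4.2 m, τ = 172.7 × 4.2 = 725.3 N·m clockwise.
Hanging mass: 19.3 × 9.81 = 189.3 N down at 0.822 m → arm 0.822 m, τ = 189.3 × 0.822 = 155.6 N·m clockwise.
Paint can: 4.21 × 9.81 = 41.3 N down at 2.88 m → arm 2.88 m, τ = 41.3 × 2.88 = 118.9 N·m clockwise.
Net moment of the loads = 1814 N·m clockwise.
The upward force F acts at a point 4.63 m from the left end, arm 4.63 m, giving F × 4.63 counterclockwise.
Setting net torque to zero: F × 4.63 = 1814 → F = 1814 / 4.63 = 392 N.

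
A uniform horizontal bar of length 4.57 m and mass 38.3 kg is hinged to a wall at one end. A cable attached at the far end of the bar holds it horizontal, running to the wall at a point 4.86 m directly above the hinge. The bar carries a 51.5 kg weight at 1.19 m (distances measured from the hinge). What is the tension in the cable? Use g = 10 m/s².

T ≈ 447 N

Sum moments about the hinge (the unknown hinge reaction has zero arm there).
Beam weight: 38.3 × 10 = 383 N down at 2.285 m → arm 2.285 m, τ = 383 × 2.285 = 875.2 N·m clockwise.
Weight: 51.5 × 10 = 515 N down at 1.19 m → arm 1.19 m, τ = 515 × 1.19 = 612.9 N·m clockwise.
Total clockwise load moment = 1488 N·m.
The cable tension T acts at 4.57 m; only its component perpendicular to the bar, T sinθ, produces torque. sinθ = h/√(h²+d²) = 4.86/√(4.86²+4.57²) = 0.7285.
Στ = 0 ⇒ T × 4.57 × 0.7285 = 1488 ⇒ T = 1488 / 3.329 = 447 N.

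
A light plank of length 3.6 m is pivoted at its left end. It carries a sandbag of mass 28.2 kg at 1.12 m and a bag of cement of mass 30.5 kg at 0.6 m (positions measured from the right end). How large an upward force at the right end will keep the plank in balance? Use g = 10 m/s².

F ≈ 448 N

Take moments about the left end.
Sandbag: 28.2 × 10 = 282 N down at 1.12 m → arm 2.48 m, τ = 282 × 2.48 = 699.4 N·m clockwise.
Bag of cement: 30.5 × 10 = 305 N down at 0.6 m → arm 3 m, τ = 305 × 3 = 915 N·m clockwise.
Net moment of the loads = 1614 N·m clockwise.
The upward force F acts at the right end, arm 3.6 m, giving F × 3.6 counterclockwise.
For rotational equilibrium, F × 3.6 = 1614, so F = 1614 / 3.6 = 448 N.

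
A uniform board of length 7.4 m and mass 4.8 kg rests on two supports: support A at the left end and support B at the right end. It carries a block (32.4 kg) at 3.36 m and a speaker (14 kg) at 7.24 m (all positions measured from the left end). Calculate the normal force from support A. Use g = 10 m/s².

R_A ≈ 204 N

About support B:
Beam weight: 4.8 × 10 = 48 N down at 3.7 m → arm 3.7 m, τ = 48 × 3.7 = 177.6 N·m counterclockwise.
Block: 32.4 × 10 = 324 N down at 3.36 m → arm 4.04 m, τ = 324 × 4.04 = 1309 N·m counterclockwise.
Speaker: 14 × 10 = 140 N down at 7.24 m → arm 0.16 m, τ = 140 × 0.16 = 22.4 N·m counterclockwise.
Net load moment about support B = 1509 N·m counterclockwise.
Reaction R at support A is upward at 0 m, arm 7.4 m → moment R × 7.4 clockwise.
Στ = 0 ⇒ R × 7.4 = 1509 ⇒ R = 204 N.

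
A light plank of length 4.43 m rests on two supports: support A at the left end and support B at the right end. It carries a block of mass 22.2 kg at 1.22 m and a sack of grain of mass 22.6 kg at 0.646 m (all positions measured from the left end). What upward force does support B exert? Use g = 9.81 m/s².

R_B ≈ 92.3 N

Take moments about support A.
Block: 22.2 × 9.81 = 217.8 N down at 1.22 m → arm 1.22 m, τ = 217.8 × 1.22 = 265.7 N·m clockwise.
Sack of grain: 22.6 × 9.81 = 221.7 N down at 0.646 m → arm 0.646 m, τ = 221.7 × 0.646 = 143.2 N·m clockwise.
Net load moment about support A = 408.9 N·m clockwise.
Reaction R at support B is upward at 4.43 m, arm 4.43 m → moment R × 4.43 counterclockwise.
Στ = 0 ⇒ R × 4.43 = 408.9 ⇒ R = 92.3 N.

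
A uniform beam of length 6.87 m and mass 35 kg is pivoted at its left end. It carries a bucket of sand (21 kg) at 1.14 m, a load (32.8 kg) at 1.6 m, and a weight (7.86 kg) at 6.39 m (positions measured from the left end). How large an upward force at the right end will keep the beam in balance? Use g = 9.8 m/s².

F ≈ 352 N

Take moments about the left end.
Beam weight: 35 × 9.8 = 343 N down at 3.435 m → arm 3.435 m, τ = 343 × 3.435 = 1178 N·m clockwise.
Bucket of sand: 21 × 9.8 = 205.8 N down at 1.14 m → arm 1.14 m, τ = 205.8 × 1.14 = 234.6 N·m clockwise.
Load: 32.8 × 9.8 = 321.4 N down at 1.6 m → arm 1.6 m, τ = 321.4 × 1.6 = 514.2 N·m clockwise.
Weight: 7.86 × 9.8 = 77.03 N down at 6.39 m → arm 6.39 m, τ = 77.03 × 6.39 = 492.2 N·m clockwise.
Net moment of the loads = 2419 N·m clockwise.
The upward force F acts at the right end, arm 6.87 m, giving F × 6.87 counterclockwise.
Setting net torque to zero: F × 6.87 = 2419 → F = 2419 / 6.87 = 352 N.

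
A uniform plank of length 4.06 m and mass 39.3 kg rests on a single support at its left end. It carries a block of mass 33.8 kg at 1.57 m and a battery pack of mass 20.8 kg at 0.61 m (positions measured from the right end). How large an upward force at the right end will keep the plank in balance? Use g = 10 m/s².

Sum moments about the left end (the unknown pivot reaction has zero arm there).
Beam weight: 39.3 × 10 = 393 N down at 2.03 m → arm 2.03 m, τ = 393 × 2.03 = 797.8 N·m clockwise.
Block: 33.8 × 10 = 338 N down at 1.57 m → arm 2.49 m, τ = 338 × 2.49 = 841.6 N·m clockwise.
Battery pack: 20.8 × 10 = 208 N down at 0.61 m → arm 3.45 m, τ = 208 × 3.45 = 717.6 N·m clockwise.
Net moment of the loads = 2357 N·m clockwise.
The upward force F acts at the right end, arm 4.06 m, giving F × 4.06 counterclockwise.
Στ = 0 ⇒ F × 4.06 = 2357 ⇒ F = 2357 / 4.06 = 581 N.

F ≈ 581 N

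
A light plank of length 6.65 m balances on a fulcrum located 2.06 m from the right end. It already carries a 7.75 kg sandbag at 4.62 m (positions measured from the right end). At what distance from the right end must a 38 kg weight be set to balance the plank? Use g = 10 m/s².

x ≈ 1.54 m from the right end

Taking torques about the fulcrum (at 2.06 m from the right end):
Sandbag: 7.75 × 10 = 77.5 N down at 4.62 m → arm 2.56 m, τ = 77.5 × 2.56 = 198.4 N·m counterclockwise.
Net moment of existing loads = 198.4 N·m counterclockwise.
The weight weighs 38 × 10 = 380 N and must supply an equal clockwise moment, so its lever arm about the fulcrum is 198.4 / 380 = 0.522 m.
That puts it at 2.06 − 0.522 = 1.54 m from the right end.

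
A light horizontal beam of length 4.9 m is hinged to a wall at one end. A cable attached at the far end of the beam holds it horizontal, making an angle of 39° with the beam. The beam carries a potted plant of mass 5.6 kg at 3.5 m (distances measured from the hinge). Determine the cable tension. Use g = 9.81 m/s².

Sum moments about the hinge (the unknown hinge reaction has zero arm there).
Potted plant: 5.6 × 9.81 = 54.94 N down at 3.5 m → arm 3.5 m, τ = 54.94 × 3.5 = 192.3 N·m clockwise.
Total clockwise load moment = 192.3 N·m.
The cable tension T acts at 4.9 m; only its component perpendicular to the beam, T sinθ, produces torque. sin 39° = 0.6293.
For rotational equilibrium, T × 4.9 × 0.6293 = 192.3, so T = 192.3 / 3.084 = 62.4 N.

T ≈ 62.4 N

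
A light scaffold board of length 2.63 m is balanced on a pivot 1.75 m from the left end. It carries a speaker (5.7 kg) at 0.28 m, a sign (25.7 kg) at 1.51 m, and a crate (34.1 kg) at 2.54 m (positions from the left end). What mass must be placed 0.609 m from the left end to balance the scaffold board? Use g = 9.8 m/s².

m ≈ 10.9 kg

Take moments about the pivot (at 1.75 m from the left end).
Speaker: 5.7 × 9.8 = 55.86 N down at 0.28 m → arm 1.47 m, τ = 55.86 × 1.47 = 82.11 N·m counterclockwise.
Sign: 25.7 × 9.8 = 251.9 N down at 1.51 m → arm 0.24 m, τ = 251.9 × 0.24 = 60.46 N·m counterclockwise.
Crate: 34.1 × 9.8 = 334.2 N down at 2.54 m → arm 0.79 m, τ = 334.2 × 0.79 = 264 N·m clockwise.
Net moment of known loads = 121.4 N·m clockwise.
An unknown mass m at 0.609 m has arm 1.141 m; its moment is m·g·1.141 counterclockwise.
Setting net torque to zero: m × 9.8 × 1.141 = 121.4 → m = 121.4 / (9.8 × 1.141) = 10.9 kg.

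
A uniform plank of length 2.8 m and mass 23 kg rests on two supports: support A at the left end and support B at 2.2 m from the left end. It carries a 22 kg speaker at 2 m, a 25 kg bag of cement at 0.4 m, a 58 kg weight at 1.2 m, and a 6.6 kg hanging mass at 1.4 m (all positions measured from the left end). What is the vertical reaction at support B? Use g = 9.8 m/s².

Taking torques about support A:
Beam weight: 23 × 9.8 = 225.4 N down at 1.4 m → arm 1.4 m, τ = 225.4 × 1.4 = 315.6 N·m clockwise.
Speaker: 22 × 9.8 = 215.6 N down at 2 m → arm 2 m, τ = 215.6 × 2 = 431.2 N·m clockwise.
Bag of cement: 25 × 9.8 = 245 N down at 0.4 m → arm 0.4 m, τ = 245 × 0.4 = 98 N·m clockwise.
Weight: 58 × 9.8 = 568.4 N down at 1.2 m → arm 1.2 m, τ = 568.4 × 1.2 = 682.1 N·m clockwise.
Hanging mass: 6.6 × 9.8 = 64.68 N down at 1.4 m → arm 1.4 m, τ = 64.68 × 1.4 = 90.55 N·m clockwise.
Net load moment about support A = 1617 N·m clockwise.
Reaction R at support B is upward at 2.2 m, arm 2.2 m → moment R × 2.2 counterclockwise.
For rotational equilibrium, R × 2.2 = 1617, so R = 735 N.

R_B ≈ 735 N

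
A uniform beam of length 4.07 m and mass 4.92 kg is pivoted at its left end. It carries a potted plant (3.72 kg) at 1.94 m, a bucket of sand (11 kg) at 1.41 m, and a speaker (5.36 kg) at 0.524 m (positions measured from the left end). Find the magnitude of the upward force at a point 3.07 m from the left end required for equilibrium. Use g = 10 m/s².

Take moments about the left end.
Beam weight: 4.92 × 10 = 49.2 N down at 2.035 m → arm 2.035 m, τ = 49.2 × 2.035 = 100.1 N·m clockwise.
Potted plant: 3.72 × 10 = 37.2 N down at 1.94 m → arm 1.94 m, τ = 37.2 × 1.94 = 72.17 N·m clockwise.
Bucket of sand: 11 × 10 = 110 N down at 1.41 m → arm 1.41 m, τ = 110 × 1.41 = 155.1 N·m clockwise.
Speaker: 5.36 × 10 = 53.6 N down at 0.524 m → arm 0.524 m, τ = 53.6 × 0.524 = 28.09 N·m clockwise.
Net moment of the loads = 355.5 N·m clockwise.
The upward force F acts at a point 3.07 m from the left end, arm 3.07 m, giving F × 3.07 counterclockwise.
Στ = 0 ⇒ F × 3.07 = 355.5 ⇒ F = 355.5 / 3.07 = 116 N.

F ≈ 116 N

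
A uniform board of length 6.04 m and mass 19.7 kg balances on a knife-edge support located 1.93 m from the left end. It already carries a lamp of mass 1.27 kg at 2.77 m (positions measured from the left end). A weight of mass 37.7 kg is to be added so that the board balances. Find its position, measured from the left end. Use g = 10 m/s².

Choose the knife-edge support (at 1.93 m from the left end) as the axis so the support reaction has zero arm there.
Beam weight: 19.7 × 10 = 197 N down at 3.02 m → arm 1.09 m, τ = 197 × 1.09 = 214.7 N·m clockwise.
Lamp: 1.27 × 10 = 12.7 N down at 2.77 m → arm 0.84 m, τ = 12.7 × 0.84 = 10.67 N·m clockwise.
Net moment of existing loads = 225.4 N·m clockwise.
The weight weighs 37.7 × 10 = 377 N and must supply an equal counterclockwise moment, so its lever arm about the knife-edge support is 225.4 / 377 = 0.598 m.
That puts it at 1.93 − 0.598 = 1.33 m from the left end.

x ≈ 1.33 m from the left end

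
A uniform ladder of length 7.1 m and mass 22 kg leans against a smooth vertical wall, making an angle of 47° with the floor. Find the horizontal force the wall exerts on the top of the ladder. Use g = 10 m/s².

N_wall ≈ 103 N

Taking torques about the foot of the ladder:
Ladder weight 22×10 = 220 N acts at 3.55 m along the ladder; its horizontal arm is 3.55·cos47° = 2.421 m → τ = 532.6 N·m clockwise.
Wall normal N acts horizontally at the top; its moment arm is the height L sinθ = 7.1·sin47° = 5.193 m, counterclockwise.
Setting net torque to zero: N × 5.193 = 532.6 → N = 103 N.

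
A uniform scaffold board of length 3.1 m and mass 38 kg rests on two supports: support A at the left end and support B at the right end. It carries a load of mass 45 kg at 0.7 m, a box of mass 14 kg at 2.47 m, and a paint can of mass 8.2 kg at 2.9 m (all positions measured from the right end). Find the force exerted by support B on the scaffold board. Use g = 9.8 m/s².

R_B ≈ 561 N

Take moments about support A.
Beam weight: 38 × 9.8 = 372.4 N down at 1.55 m → arm 1.55 m, τ = 372.4 × 1.55 = 577.2 N·m clockwise.
Load: 45 × 9.8 = 441 N down at 0.7 m → arm 2.4 m, τ = 441 × 2.4 = 1058 N·m clockwise.
Box: 14 × 9.8 = 137.2 N down at 2.47 m → arm 0.63 m, τ = 137.2 × 0.63 = 86.44 N·m clockwise.
Paint can: 8.2 × 9.8 = 80.36 N down at 2.9 m → arm 0.2 m, τ = 80.36 × 0.2 = 16.07 N·m clockwise.
Net load moment about support A = 1738 N·m clockwise.
Reaction R at support B is upward at 0 m, arm 3.1 m → moment R × 3.1 counterclockwise.
Setting net torque to zero: R × 3.1 = 1738 → R = 561 N.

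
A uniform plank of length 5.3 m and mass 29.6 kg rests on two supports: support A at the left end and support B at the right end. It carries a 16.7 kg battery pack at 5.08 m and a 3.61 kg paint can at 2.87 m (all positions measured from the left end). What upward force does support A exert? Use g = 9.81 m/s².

Choose support B as the axis so its reaction then has zero moment arm.
Beam weight: 29.6 × 9.81 = 290.4 N down at 2.65 m → arm 2.65 m, τ = 290.4 × 2.65 = 769.6 N·m counterclockwise.
Battery pack: 16.7 × 9.81 = 163.8 N down at 5.08 m → arm 0.22 m, τ = 163.8 × 0.22 = 36.04 N·m counterclockwise.
Paint can: 3.61 × 9.81 = 35.41 N down at 2.87 m → arm 2.43 m, τ = 35.41 × 2.43 = 86.05 N·m counterclockwise.
Net load moment about support B = 891.7 N·m counterclockwise.
Reaction R at support A is upward at 0 m, arm 5.3 m → moment R × 5.3 clockwise.
Setting net torque to zero: R × 5.3 = 891.7 → R = 168 N.

R_A ≈ 168 N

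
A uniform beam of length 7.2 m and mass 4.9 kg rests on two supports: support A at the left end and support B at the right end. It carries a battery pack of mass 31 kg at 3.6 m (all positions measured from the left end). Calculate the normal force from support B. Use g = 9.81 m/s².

Choose support A as the axis so its reaction then has zero moment arm.
Beam weight: 4.9 × 9.81 = 48.07 N down at 3.6 m → arm 3.6 m, τ = 48.07 × 3.6 = 173.1 N·m clockwise.
Battery pack: 31 × 9.81 = 304.1 N down at 3.6 m → arm 3.6 m, τ = 304.1 × 3.6 = 1095 N·m clockwise.
Net load moment about support A = 1268 N·m clockwise.
Reaction R at support B is upward at 7.2 m, arm 7.2 m → moment R × 7.2 counterclockwise.
Balancing moments: R × 7.2 = 1268, giving R = 176 N.

R_B ≈ 176 N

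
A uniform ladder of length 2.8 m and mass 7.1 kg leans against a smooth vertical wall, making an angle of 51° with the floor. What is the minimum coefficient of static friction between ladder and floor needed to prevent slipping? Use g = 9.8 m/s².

Taking torques about the foot of the ladder:
Ladder weight 7.1×9.8 = 69.58 N acts at 1.4 m along the ladder; its horizontal arm is 1.4·cos51° = 0.881 m → τ = 61.3 N·m clockwise.
Wall normal N acts horizontally at the top; its moment arm is the height L sinθ = 2.8·sin51° = 2.176 m, counterclockwise.
Balancing moments: N × 2.176 = 61.3, giving N = 28.17 N.
ΣFx = 0 ⇒ f = N_wall = 28.17 N. ΣFy = 0 ⇒ N_floor = 69.58 N.
μ_min = f / N_floor = 28.17 / 69.58 = 0.405.

μ_min ≈ 0.405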